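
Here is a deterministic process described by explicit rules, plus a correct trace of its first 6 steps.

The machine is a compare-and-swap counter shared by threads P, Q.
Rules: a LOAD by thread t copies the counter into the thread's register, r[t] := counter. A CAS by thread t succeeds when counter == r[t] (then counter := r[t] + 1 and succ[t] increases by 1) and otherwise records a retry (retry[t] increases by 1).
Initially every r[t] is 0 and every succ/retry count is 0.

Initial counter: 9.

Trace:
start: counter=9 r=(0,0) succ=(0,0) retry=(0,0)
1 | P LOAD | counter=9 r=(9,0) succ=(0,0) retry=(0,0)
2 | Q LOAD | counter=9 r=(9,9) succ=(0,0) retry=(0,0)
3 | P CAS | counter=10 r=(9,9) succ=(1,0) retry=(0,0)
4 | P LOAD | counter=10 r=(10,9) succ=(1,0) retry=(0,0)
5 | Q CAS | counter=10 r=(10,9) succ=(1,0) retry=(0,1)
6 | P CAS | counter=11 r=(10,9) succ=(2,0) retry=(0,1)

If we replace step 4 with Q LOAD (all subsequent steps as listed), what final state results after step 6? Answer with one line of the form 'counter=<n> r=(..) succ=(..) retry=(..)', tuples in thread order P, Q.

counter=11 r=(9,10) succ=(1,1) retry=(1,0)

(re-executing from step 4 with the substitution; state before step 4: counter=10 r=(9,9) succ=(1,0) retry=(0,0))
4 | Q LOAD | counter=10 r=(9,10) succ=(1,0) retry=(0,0)
5 | Q CAS | counter=11 r=(9,10) succ=(1,1) retry=(0,0)
6 | P CAS | counter=11 r=(9,10) succ=(1,1) retry=(1,0)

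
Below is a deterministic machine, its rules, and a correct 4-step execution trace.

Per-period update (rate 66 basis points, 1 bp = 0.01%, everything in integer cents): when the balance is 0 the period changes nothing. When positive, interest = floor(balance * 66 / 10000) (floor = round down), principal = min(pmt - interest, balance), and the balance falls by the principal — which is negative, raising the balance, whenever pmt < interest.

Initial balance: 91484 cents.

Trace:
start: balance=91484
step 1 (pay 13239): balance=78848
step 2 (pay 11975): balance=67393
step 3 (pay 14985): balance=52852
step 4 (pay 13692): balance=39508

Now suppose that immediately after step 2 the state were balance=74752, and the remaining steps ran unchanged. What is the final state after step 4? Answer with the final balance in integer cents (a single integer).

46965

state after step 2 := balance=74752
step 3 (pay 14985): balance=60260
step 4 (pay 13692): balance=46965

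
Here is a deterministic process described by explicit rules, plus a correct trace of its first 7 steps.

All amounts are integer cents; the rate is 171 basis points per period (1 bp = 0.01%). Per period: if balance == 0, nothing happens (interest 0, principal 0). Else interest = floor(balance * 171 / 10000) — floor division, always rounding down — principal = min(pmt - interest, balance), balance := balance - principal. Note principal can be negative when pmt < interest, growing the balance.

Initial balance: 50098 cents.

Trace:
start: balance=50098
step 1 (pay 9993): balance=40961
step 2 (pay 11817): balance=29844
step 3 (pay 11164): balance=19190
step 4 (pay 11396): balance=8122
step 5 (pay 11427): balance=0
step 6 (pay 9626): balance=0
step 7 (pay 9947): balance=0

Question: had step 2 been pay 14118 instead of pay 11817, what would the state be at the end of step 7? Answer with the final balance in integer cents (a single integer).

0

(re-executing from step 2 with the substitution; state before step 2: balance=40961)
step 2 (pay 14118): balance=27543
step 3 (pay 11164): balance=16849
step 4 (pay 11396): balance=5741
step 5 (pay 11427): balance=0
step 6 (pay 9626): balance=0
step 7 (pay 9947): balance=0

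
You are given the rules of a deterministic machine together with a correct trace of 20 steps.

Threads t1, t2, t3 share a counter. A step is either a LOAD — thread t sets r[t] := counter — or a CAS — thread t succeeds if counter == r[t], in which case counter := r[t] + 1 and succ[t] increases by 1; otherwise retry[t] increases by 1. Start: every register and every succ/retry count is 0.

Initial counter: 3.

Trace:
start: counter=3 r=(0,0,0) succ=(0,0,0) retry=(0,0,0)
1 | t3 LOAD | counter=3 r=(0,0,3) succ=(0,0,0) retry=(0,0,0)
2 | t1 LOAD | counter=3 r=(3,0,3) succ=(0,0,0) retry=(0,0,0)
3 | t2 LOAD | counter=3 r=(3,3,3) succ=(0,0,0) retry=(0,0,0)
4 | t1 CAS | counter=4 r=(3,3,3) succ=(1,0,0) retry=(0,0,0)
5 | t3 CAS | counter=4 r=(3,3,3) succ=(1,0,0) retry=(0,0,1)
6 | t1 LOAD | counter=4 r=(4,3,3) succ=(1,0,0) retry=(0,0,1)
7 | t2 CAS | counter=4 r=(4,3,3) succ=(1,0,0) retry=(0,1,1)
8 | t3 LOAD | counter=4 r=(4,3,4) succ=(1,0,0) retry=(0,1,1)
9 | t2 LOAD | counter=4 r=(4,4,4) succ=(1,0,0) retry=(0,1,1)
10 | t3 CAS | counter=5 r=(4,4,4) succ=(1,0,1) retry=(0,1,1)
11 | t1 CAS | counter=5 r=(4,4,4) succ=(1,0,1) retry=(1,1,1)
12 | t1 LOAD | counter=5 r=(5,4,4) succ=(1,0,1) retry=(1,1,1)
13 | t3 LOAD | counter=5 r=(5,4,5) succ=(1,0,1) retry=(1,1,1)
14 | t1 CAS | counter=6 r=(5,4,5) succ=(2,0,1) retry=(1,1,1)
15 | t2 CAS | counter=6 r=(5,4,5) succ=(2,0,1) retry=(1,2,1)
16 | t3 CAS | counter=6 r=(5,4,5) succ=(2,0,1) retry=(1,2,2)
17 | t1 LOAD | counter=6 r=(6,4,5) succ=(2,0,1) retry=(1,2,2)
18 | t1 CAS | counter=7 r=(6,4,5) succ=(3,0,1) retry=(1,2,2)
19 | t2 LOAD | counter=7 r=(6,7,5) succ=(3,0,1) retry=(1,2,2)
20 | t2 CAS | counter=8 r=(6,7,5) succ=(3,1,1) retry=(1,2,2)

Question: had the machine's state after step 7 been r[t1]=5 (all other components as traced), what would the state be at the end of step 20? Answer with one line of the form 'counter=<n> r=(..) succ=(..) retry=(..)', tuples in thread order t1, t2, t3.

state after step 7 := counter=4 r=(5,3,3) succ=(1,0,0) retry=(0,1,1)
8 | t3 LOAD | counter=4 r=(5,3,4) succ=(1,0,0) retry=(0,1,1)
9 | t2 LOAD | counter=4 r=(5,4,4) succ=(1,0,0) retry=(0,1,1)
10 | t3 CAS | counter=5 r=(5,4,4) succ=(1,0,1) retry=(0,1,1)
11 | t1 CAS | counter=6 r=(5,4,4) succ=(2,0,1) retry=(0,1,1)
12 | t1 LOAD | counter=6 r=(6,4,4) succ=(2,0,1) retry=(0,1,1)
13 | t3 LOAD | counter=6 r=(6,4,6) succ=(2,0,1) retry=(0,1,1)
14 | t1 CAS | counter=7 r=(6,4,6) succ=(3,0,1) retry=(0,1,1)
15 | t2 CAS | counter=7 r=(6,4,6) succ=(3,0,1) retry=(0,2,1)
16 | t3 CAS | counter=7 r=(6,4,6) succ=(3,0,1) retry=(0,2,2)
17 | t1 LOAD | counter=7 r=(7,4,6) succ=(3,0,1) retry=(0,2,2)
18 | t1 CAS | counter=8 r=(7,4,6) succ=(4,0,1) retry=(0,2,2)
19 | t2 LOAD | counter=8 r=(7,8,6) succ=(4,0,1) retry=(0,2,2)
20 | t2 CAS | counter=9 r=(7,8,6) succ=(4,1,1) retry=(0,2,2)

counter=9 r=(7,8,6) succ=(4,1,1) retry=(0,2,2)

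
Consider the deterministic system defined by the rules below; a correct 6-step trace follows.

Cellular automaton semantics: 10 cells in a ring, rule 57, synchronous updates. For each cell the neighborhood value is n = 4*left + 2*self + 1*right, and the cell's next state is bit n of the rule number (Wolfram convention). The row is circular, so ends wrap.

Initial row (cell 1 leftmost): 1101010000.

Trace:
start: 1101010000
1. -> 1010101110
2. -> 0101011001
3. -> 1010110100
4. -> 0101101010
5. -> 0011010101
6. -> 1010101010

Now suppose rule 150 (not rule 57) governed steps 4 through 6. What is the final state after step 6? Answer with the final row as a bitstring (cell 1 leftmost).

1100111000

(re-executing steps 4..6 under rule 150; state before step 4: 1010110100)
4. -> 1010000111
5. -> 0011001011
6. -> 1100111000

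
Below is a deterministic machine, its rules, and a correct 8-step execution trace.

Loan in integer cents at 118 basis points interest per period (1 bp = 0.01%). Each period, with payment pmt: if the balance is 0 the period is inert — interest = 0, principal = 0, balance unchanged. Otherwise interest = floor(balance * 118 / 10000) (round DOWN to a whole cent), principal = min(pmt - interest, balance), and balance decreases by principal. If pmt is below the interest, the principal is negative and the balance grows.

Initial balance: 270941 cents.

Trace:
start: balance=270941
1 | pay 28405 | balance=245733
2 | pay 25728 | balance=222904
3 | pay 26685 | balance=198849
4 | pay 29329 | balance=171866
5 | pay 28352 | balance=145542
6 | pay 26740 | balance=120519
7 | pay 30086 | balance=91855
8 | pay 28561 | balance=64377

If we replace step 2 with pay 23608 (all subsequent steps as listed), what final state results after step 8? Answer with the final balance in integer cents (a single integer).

66651

(re-executing from step 2 with the substitution; state before step 2: balance=245733)
2 | pay 23608 | balance=225024
3 | pay 26685 | balance=200994
4 | pay 29329 | balance=174036
5 | pay 28352 | balance=147737
6 | pay 26740 | balance=122740
7 | pay 30086 | balance=94102
8 | pay 28561 | balance=66651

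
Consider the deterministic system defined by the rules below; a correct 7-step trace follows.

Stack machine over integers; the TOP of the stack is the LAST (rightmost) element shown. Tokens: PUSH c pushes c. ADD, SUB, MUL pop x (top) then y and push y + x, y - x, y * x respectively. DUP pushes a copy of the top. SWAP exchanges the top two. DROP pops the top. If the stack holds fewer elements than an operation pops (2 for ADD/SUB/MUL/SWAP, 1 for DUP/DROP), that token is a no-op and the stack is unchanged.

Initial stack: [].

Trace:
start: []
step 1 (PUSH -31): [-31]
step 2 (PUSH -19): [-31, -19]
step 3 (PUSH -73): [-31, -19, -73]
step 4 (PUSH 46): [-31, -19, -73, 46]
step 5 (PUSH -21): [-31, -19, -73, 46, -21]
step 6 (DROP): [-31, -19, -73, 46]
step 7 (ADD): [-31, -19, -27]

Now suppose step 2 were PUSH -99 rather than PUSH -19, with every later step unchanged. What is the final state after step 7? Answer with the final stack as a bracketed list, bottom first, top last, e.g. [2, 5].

[-31, -99, -27]

(re-executing from step 2 with the substitution; state before step 2: [-31])
step 2 (PUSH -99): [-31, -99]
step 3 (PUSH -73): [-31, -99, -73]
step 4 (PUSH 46): [-31, -99, -73, 46]
step 5 (PUSH -21): [-31, -99, -73, 46, -21]
step 6 (DROP): [-31, -99, -73, 46]
step 7 (ADD): [-31, -99, -27]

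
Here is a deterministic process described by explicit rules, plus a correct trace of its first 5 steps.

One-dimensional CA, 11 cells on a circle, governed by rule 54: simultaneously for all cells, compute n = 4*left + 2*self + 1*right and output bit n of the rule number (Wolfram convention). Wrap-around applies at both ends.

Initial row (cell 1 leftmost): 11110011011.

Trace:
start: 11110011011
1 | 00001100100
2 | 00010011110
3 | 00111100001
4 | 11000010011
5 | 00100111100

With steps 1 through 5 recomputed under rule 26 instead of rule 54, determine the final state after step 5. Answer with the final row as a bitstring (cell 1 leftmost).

(re-executing steps 1..5 under rule 26; state before step 1: 11110011011)
1 | 00001110010
2 | 00011001101
3 | 10110111000
4 | 00100100101
5 | 11011011000

11011011000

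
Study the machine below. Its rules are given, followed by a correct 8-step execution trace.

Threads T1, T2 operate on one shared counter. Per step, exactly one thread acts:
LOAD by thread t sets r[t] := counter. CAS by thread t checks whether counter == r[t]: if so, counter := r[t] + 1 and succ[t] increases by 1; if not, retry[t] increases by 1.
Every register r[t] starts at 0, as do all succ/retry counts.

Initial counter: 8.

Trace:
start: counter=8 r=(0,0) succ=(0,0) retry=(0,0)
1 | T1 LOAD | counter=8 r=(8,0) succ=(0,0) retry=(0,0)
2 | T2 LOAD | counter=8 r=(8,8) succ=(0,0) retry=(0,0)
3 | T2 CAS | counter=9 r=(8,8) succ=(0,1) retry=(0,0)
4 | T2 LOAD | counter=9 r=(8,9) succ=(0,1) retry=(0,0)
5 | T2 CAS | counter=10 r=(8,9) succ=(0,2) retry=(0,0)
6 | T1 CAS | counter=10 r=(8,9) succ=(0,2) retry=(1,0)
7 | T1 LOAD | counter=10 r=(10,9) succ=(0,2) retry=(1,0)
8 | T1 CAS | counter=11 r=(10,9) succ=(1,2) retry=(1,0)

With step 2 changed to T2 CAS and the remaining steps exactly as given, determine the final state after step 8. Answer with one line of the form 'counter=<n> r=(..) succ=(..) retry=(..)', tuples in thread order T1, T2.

(re-executing from step 2 with the substitution; state before step 2: counter=8 r=(8,0) succ=(0,0) retry=(0,0))
2 | T2 CAS | counter=8 r=(8,0) succ=(0,0) retry=(0,1)
3 | T2 CAS | counter=8 r=(8,0) succ=(0,0) retry=(0,2)
4 | T2 LOAD | counter=8 r=(8,8) succ=(0,0) retry=(0,2)
5 | T2 CAS | counter=9 r=(8,8) succ=(0,1) retry=(0,2)
6 | T1 CAS | counter=9 r=(8,8) succ=(0,1) retry=(1,2)
7 | T1 LOAD | counter=9 r=(9,8) succ=(0,1) retry=(1,2)
8 | T1 CAS | counter=10 r=(9,8) succ=(1,1) retry=(1,2)

counter=10 r=(9,8) succ=(1,1) retry=(1,2)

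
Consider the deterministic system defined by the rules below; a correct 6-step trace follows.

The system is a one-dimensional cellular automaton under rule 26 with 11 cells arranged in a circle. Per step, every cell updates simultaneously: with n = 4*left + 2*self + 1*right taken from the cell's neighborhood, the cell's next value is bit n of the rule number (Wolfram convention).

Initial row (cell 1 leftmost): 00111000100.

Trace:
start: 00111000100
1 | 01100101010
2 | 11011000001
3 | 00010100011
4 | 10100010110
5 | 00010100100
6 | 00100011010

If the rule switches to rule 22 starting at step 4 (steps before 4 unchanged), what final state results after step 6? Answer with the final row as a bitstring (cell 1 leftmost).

(re-executing steps 4..6 under rule 22; state before step 4: 00010100011)
4 | 10110110100
5 | 10000000111
6 | 01000001000

01000001000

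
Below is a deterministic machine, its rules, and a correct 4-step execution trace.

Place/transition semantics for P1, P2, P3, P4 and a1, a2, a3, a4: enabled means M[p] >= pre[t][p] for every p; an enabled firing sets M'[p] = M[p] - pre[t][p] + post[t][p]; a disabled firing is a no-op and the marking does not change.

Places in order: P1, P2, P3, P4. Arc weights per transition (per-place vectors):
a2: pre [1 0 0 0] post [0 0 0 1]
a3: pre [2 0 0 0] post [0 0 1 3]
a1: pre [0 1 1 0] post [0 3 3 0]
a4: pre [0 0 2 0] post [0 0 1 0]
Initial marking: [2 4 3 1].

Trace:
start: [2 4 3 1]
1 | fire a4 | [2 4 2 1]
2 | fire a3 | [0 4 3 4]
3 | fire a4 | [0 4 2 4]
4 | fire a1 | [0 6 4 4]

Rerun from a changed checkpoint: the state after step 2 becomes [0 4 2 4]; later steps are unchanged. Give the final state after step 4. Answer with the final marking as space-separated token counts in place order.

state after step 2 := [0 4 2 4]
3 | fire a4 | [0 4 1 4]
4 | fire a1 | [0 6 3 4]

0 6 3 4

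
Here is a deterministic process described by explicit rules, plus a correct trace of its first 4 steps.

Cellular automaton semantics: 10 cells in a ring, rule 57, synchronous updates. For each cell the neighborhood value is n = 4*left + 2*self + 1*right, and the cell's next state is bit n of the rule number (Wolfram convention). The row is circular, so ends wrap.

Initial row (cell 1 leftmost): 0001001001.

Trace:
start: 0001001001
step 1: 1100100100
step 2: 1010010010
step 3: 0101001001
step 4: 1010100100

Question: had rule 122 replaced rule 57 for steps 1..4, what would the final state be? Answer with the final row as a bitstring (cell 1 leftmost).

(re-executing steps 1..4 under rule 122; state before step 1: 0001001001)
step 1: 1010110110
step 2: 0101111111
step 3: 1011000001
step 4: 1111100011

1111100011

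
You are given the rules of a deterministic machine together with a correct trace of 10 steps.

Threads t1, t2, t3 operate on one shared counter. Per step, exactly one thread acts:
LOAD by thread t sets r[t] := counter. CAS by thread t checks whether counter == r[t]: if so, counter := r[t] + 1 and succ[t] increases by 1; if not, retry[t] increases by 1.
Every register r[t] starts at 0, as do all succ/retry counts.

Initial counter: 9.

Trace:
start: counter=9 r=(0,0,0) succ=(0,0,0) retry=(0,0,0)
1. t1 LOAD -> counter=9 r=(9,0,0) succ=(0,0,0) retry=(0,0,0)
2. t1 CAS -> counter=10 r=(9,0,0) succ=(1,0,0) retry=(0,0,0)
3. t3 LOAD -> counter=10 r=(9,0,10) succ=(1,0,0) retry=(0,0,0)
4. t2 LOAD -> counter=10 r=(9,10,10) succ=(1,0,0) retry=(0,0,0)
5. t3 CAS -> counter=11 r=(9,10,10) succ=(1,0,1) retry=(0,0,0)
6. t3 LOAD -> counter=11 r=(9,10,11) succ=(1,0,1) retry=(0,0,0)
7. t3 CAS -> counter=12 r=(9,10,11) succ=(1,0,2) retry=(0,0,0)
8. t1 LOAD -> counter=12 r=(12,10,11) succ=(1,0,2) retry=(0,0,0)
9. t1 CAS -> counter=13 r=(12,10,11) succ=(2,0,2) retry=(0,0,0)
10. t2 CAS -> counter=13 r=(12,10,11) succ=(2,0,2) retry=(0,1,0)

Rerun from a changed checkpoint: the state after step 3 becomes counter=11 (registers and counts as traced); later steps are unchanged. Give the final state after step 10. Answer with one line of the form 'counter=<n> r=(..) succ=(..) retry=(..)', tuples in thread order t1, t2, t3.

counter=13 r=(12,11,11) succ=(2,0,1) retry=(0,1,1)

state after step 3 := counter=11 r=(9,0,10) succ=(1,0,0) retry=(0,0,0)
4. t2 LOAD -> counter=11 r=(9,11,10) succ=(1,0,0) retry=(0,0,0)
5. t3 CAS -> counter=11 r=(9,11,10) succ=(1,0,0) retry=(0,0,1)
6. t3 LOAD -> counter=11 r=(9,11,11) succ=(1,0,0) retry=(0,0,1)
7. t3 CAS -> counter=12 r=(9,11,11) succ=(1,0,1) retry=(0,0,1)
8. t1 LOAD -> counter=12 r=(12,11,11) succ=(1,0,1) retry=(0,0,1)
9. t1 CAS -> counter=13 r=(12,11,11) succ=(2,0,1) retry=(0,0,1)
10. t2 CAS -> counter=13 r=(12,11,11) succ=(2,0,1) retry=(0,1,1)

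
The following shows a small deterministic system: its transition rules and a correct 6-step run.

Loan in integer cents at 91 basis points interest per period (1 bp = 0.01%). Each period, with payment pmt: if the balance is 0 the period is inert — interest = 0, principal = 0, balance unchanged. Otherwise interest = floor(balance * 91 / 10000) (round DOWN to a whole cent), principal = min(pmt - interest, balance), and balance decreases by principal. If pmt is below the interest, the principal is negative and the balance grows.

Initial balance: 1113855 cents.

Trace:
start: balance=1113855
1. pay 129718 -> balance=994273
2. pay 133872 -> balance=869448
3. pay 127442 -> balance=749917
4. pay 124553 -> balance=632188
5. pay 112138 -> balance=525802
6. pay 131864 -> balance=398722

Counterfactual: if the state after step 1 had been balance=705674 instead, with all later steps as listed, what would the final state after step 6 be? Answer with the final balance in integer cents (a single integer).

96751

state after step 1 := balance=705674
2. pay 133872 -> balance=578223
3. pay 127442 -> balance=456042
4. pay 124553 -> balance=335638
5. pay 112138 -> balance=226554
6. pay 131864 -> balance=96751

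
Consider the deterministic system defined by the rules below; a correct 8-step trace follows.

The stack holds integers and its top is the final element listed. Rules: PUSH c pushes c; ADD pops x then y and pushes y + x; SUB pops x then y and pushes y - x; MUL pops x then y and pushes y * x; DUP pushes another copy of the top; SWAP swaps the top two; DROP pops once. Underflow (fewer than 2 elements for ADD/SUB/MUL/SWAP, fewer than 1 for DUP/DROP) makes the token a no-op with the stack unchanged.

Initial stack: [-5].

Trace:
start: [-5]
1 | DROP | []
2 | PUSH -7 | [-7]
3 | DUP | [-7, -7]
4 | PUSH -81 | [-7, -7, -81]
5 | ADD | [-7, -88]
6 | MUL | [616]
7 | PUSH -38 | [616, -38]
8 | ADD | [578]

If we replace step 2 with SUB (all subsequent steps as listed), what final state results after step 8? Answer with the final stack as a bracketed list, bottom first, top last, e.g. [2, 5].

(re-executing from step 2 with the substitution; state before step 2: [])
2 | SUB | []
3 | DUP | []
4 | PUSH -81 | [-81]
5 | ADD | [-81]
6 | MUL | [-81]
7 | PUSH -38 | [-81, -38]
8 | ADD | [-119]

[-119]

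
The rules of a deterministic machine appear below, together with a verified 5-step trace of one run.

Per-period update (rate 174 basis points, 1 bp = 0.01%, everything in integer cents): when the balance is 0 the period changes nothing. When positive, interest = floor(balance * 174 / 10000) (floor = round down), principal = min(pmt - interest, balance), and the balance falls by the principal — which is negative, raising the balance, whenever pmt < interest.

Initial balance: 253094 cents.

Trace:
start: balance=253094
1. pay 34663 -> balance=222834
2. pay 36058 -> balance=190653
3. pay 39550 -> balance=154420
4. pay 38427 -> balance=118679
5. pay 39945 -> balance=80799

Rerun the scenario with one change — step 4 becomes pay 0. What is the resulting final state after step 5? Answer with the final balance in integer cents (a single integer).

(re-executing from step 4 with the substitution; state before step 4: balance=154420)
4. pay 0 -> balance=157106
5. pay 39945 -> balance=119894

119894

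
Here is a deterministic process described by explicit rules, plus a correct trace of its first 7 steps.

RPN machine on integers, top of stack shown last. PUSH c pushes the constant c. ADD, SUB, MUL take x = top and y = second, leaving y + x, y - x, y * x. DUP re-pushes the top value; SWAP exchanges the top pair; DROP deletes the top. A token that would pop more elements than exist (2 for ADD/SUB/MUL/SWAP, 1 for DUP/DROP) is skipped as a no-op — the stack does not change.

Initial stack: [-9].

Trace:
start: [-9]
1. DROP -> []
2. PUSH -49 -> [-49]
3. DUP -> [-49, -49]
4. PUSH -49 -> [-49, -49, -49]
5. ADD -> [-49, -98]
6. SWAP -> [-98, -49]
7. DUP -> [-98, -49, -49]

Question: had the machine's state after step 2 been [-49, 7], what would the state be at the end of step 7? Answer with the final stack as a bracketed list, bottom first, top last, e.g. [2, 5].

[-49, -42, 7, 7]

state after step 2 := [-49, 7]
3. DUP -> [-49, 7, 7]
4. PUSH -49 -> [-49, 7, 7, -49]
5. ADD -> [-49, 7, -42]
6. SWAP -> [-49, -42, 7]
7. DUP -> [-49, -42, 7, 7]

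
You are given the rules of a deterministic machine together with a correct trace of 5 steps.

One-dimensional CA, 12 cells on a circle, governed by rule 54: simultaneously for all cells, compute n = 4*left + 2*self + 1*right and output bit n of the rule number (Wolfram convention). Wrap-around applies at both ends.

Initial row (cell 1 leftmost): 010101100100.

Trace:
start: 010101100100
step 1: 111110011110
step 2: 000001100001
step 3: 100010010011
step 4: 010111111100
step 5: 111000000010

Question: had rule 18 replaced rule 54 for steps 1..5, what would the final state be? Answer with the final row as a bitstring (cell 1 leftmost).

101001010110

(re-executing steps 1..5 under rule 18; state before step 1: 010101100100)
step 1: 100000011010
step 2: 010000100000
step 3: 101001010000
step 4: 000110001001
step 5: 101001010110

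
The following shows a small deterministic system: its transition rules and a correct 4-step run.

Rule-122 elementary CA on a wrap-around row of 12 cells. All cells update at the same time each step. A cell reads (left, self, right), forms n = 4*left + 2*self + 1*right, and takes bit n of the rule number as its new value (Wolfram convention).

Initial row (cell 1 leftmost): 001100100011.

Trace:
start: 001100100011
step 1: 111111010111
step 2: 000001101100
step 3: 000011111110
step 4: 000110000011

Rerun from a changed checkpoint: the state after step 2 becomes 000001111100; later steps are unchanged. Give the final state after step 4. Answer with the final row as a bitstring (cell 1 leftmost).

000111101111

state after step 2 := 000001111100
step 3: 000011000110
step 4: 000111101111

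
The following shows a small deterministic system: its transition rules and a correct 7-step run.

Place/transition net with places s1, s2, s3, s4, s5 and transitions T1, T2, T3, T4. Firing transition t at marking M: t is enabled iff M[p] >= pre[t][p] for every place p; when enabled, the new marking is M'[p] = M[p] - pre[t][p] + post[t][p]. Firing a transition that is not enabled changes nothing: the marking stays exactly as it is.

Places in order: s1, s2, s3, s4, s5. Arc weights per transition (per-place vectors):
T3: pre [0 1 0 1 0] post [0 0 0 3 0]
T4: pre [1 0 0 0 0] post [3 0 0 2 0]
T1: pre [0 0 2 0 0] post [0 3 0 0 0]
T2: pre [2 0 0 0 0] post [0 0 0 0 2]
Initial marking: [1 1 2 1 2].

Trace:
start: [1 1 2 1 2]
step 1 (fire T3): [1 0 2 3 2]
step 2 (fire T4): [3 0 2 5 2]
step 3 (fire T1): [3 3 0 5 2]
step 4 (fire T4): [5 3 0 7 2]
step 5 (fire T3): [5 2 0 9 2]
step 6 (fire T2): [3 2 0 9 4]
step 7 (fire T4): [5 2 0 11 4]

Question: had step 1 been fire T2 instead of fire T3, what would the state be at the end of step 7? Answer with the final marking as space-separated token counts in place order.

5 3 0 9 4

(re-executing from step 1 with the substitution; state before step 1: [1 1 2 1 2])
step 1 (fire T2): [1 1 2 1 2]
step 2 (fire T4): [3 1 2 3 2]
step 3 (fire T1): [3 4 0 3 2]
step 4 (fire T4): [5 4 0 5 2]
step 5 (fire T3): [5 3 0 7 2]
step 6 (fire T2): [3 3 0 7 4]
step 7 (fire T4): [5 3 0 9 4]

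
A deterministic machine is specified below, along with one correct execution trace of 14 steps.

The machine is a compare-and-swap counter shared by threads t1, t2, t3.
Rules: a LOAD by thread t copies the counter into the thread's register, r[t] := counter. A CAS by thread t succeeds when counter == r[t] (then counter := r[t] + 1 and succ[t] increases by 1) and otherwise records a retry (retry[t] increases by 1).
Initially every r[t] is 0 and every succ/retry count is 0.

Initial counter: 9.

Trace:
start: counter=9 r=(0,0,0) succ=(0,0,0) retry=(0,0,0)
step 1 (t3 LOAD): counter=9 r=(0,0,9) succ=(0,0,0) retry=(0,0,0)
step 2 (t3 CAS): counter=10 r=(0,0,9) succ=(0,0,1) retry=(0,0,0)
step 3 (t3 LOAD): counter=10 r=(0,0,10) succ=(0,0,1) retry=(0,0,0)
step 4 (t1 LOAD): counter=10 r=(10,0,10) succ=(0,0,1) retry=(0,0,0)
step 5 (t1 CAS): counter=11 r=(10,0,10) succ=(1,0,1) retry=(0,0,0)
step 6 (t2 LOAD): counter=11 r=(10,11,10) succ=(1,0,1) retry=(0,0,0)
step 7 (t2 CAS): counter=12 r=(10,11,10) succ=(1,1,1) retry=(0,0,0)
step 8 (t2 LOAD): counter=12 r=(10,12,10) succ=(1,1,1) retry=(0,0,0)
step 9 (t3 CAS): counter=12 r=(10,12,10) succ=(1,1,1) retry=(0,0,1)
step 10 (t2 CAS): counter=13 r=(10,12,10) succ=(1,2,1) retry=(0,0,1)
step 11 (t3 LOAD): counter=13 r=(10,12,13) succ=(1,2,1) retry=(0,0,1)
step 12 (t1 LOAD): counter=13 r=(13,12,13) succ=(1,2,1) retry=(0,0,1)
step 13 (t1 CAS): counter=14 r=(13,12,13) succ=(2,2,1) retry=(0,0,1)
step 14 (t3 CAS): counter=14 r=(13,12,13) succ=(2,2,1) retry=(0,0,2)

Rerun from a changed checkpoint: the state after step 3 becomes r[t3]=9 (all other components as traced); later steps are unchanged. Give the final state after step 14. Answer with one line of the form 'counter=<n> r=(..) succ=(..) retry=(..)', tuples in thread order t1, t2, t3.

state after step 3 := counter=10 r=(0,0,9) succ=(0,0,1) retry=(0,0,0)
step 4 (t1 LOAD): counter=10 r=(10,0,9) succ=(0,0,1) retry=(0,0,0)
step 5 (t1 CAS): counter=11 r=(10,0,9) succ=(1,0,1) retry=(0,0,0)
step 6 (t2 LOAD): counter=11 r=(10,11,9) succ=(1,0,1) retry=(0,0,0)
step 7 (t2 CAS): counter=12 r=(10,11,9) succ=(1,1,1) retry=(0,0,0)
step 8 (t2 LOAD): counter=12 r=(10,12,9) succ=(1,1,1) retry=(0,0,0)
step 9 (t3 CAS): counter=12 r=(10,12,9) succ=(1,1,1) retry=(0,0,1)
step 10 (t2 CAS): counter=13 r=(10,12,9) succ=(1,2,1) retry=(0,0,1)
step 11 (t3 LOAD): counter=13 r=(10,12,13) succ=(1,2,1) retry=(0,0,1)
step 12 (t1 LOAD): counter=13 r=(13,12,13) succ=(1,2,1) retry=(0,0,1)
step 13 (t1 CAS): counter=14 r=(13,12,13) succ=(2,2,1) retry=(0,0,1)
step 14 (t3 CAS): counter=14 r=(13,12,13) succ=(2,2,1) retry=(0,0,2)

counter=14 r=(13,12,13) succ=(2,2,1) retry=(0,0,2)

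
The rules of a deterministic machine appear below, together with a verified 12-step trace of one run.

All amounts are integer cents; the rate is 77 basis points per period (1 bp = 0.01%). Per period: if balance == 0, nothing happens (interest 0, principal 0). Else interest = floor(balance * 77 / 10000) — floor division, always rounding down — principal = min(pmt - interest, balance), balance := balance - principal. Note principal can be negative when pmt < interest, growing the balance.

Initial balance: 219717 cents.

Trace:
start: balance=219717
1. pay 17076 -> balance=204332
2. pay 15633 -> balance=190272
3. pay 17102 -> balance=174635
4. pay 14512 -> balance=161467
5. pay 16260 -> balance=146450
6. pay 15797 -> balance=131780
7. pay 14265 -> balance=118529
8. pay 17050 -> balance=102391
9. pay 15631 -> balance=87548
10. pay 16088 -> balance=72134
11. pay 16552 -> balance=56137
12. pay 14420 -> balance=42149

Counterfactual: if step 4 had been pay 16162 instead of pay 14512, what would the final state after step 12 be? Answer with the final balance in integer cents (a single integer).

(re-executing from step 4 with the substitution; state before step 4: balance=174635)
4. pay 16162 -> balance=159817
5. pay 16260 -> balance=144787
6. pay 15797 -> balance=130104
7. pay 14265 -> balance=116840
8. pay 17050 -> balance=100689
9. pay 15631 -> balance=85833
10. pay 16088 -> balance=70405
11. pay 16552 -> balance=54395
12. pay 14420 -> balance=40393

40393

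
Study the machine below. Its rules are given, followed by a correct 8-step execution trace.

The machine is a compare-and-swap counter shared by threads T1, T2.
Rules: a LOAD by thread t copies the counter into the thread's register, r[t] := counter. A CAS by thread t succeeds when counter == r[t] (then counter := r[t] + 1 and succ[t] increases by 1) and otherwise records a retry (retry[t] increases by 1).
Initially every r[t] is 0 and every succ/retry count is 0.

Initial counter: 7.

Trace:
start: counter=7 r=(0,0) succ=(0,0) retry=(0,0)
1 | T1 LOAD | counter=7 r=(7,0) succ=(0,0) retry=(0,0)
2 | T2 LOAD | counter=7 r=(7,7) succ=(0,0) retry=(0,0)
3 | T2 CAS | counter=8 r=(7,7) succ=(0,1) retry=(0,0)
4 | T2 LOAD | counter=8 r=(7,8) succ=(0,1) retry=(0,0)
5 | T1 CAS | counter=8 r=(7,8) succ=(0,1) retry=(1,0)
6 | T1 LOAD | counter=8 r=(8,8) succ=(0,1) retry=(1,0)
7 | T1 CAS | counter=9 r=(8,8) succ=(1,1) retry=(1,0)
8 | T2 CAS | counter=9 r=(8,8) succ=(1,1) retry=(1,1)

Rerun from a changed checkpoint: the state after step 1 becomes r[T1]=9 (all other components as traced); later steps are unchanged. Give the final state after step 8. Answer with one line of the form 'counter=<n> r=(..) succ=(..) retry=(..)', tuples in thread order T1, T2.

counter=9 r=(8,8) succ=(1,1) retry=(1,1)

state after step 1 := counter=7 r=(9,0) succ=(0,0) retry=(0,0)
2 | T2 LOAD | counter=7 r=(9,7) succ=(0,0) retry=(0,0)
3 | T2 CAS | counter=8 r=(9,7) succ=(0,1) retry=(0,0)
4 | T2 LOAD | counter=8 r=(9,8) succ=(0,1) retry=(0,0)
5 | T1 CAS | counter=8 r=(9,8) succ=(0,1) retry=(1,0)
6 | T1 LOAD | counter=8 r=(8,8) succ=(0,1) retry=(1,0)
7 | T1 CAS | counter=9 r=(8,8) succ=(1,1) retry=(1,0)
8 | T2 CAS | counter=9 r=(8,8) succ=(1,1) retry=(1,1)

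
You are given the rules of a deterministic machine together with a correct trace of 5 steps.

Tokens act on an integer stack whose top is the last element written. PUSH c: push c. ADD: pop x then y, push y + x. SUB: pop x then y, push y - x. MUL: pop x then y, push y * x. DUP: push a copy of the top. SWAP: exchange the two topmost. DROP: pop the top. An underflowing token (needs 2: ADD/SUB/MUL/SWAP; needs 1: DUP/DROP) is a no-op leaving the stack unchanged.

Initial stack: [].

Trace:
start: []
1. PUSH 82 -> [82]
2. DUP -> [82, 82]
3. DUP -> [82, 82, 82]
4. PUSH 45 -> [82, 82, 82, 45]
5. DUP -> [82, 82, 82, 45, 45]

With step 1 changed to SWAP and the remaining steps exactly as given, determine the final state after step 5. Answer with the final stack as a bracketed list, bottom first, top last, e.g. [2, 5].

[45, 45]

(re-executing from step 1 with the substitution; state before step 1: [])
1. SWAP -> []
2. DUP -> []
3. DUP -> []
4. PUSH 45 -> [45]
5. DUP -> [45, 45]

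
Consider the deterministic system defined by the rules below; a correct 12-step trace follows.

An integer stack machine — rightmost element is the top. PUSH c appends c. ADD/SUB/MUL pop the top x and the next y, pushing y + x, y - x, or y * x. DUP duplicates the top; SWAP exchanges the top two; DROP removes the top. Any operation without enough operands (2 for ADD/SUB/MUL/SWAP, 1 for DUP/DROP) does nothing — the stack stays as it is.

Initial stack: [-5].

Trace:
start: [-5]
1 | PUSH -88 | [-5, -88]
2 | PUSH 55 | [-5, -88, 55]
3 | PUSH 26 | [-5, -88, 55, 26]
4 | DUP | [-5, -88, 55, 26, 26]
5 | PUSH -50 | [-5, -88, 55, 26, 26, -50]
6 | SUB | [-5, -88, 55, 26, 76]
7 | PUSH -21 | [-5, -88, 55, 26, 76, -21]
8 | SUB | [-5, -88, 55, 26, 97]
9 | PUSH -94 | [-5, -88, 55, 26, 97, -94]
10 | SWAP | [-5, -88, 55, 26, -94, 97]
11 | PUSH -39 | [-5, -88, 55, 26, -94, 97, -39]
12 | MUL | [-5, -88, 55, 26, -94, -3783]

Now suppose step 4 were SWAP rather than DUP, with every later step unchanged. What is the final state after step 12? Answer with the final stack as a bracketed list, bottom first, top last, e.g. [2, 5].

[-5, -88, 26, -94, -4914]

(re-executing from step 4 with the substitution; state before step 4: [-5, -88, 55, 26])
4 | SWAP | [-5, -88, 26, 55]
5 | PUSH -50 | [-5, -88, 26, 55, -50]
6 | SUB | [-5, -88, 26, 105]
7 | PUSH -21 | [-5, -88, 26, 105, -21]
8 | SUB | [-5, -88, 26, 126]
9 | PUSH -94 | [-5, -88, 26, 126, -94]
10 | SWAP | [-5, -88, 26, -94, 126]
11 | PUSH -39 | [-5, -88, 26, -94, 126, -39]
12 | MUL | [-5, -88, 26, -94, -4914]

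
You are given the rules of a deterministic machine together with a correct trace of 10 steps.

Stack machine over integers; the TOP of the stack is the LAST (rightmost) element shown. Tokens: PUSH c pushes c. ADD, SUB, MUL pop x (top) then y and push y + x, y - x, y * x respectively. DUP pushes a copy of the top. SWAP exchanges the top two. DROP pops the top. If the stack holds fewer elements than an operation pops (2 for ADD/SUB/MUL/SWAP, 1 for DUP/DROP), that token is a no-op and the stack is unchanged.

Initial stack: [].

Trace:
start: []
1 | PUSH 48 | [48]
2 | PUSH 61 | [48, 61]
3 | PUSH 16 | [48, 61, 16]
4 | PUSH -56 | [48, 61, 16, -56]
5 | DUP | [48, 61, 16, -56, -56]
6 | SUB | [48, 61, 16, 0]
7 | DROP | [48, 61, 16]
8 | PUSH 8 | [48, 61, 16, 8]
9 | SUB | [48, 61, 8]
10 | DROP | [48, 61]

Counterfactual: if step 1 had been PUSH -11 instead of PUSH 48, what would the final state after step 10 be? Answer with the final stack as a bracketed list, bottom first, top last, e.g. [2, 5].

(re-executing from step 1 with the substitution; state before step 1: [])
1 | PUSH -11 | [-11]
2 | PUSH 61 | [-11, 61]
3 | PUSH 16 | [-11, 61, 16]
4 | PUSH -56 | [-11, 61, 16, -56]
5 | DUP | [-11, 61, 16, -56, -56]
6 | SUB | [-11, 61, 16, 0]
7 | DROP | [-11, 61, 16]
8 | PUSH 8 | [-11, 61, 16, 8]
9 | SUB | [-11, 61, 8]
10 | DROP | [-11, 61]

[-11, 61]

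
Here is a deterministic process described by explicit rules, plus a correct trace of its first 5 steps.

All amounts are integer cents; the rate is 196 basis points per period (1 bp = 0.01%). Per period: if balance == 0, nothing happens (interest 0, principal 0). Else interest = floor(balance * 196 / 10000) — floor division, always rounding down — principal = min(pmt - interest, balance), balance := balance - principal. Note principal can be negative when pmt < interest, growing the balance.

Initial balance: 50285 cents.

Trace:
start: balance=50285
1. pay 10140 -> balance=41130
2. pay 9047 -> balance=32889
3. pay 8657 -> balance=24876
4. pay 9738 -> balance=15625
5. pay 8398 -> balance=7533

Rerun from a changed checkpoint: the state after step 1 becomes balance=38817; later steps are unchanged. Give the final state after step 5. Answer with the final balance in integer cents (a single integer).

state after step 1 := balance=38817
2. pay 9047 -> balance=30530
3. pay 8657 -> balance=22471
4. pay 9738 -> balance=13173
5. pay 8398 -> balance=5033

5033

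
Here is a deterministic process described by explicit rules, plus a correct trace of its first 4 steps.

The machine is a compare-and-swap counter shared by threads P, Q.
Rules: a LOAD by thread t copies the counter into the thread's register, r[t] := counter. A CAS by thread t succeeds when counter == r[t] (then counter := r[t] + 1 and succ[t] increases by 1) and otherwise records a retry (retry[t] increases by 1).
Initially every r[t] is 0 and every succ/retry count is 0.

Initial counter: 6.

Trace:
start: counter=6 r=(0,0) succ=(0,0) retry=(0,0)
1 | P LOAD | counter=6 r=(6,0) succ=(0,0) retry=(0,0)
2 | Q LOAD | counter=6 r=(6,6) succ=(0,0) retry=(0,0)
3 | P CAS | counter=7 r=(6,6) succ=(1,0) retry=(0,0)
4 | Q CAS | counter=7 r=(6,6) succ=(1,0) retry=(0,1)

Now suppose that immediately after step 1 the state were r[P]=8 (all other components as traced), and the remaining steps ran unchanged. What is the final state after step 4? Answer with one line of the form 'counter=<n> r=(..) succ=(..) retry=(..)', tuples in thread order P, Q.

state after step 1 := counter=6 r=(8,0) succ=(0,0) retry=(0,0)
2 | Q LOAD | counter=6 r=(8,6) succ=(0,0) retry=(0,0)
3 | P CAS | counter=6 r=(8,6) succ=(0,0) retry=(1,0)
4 | Q CAS | counter=7 r=(8,6) succ=(0,1) retry=(1,0)

counter=7 r=(8,6) succ=(0,1) retry=(1,0)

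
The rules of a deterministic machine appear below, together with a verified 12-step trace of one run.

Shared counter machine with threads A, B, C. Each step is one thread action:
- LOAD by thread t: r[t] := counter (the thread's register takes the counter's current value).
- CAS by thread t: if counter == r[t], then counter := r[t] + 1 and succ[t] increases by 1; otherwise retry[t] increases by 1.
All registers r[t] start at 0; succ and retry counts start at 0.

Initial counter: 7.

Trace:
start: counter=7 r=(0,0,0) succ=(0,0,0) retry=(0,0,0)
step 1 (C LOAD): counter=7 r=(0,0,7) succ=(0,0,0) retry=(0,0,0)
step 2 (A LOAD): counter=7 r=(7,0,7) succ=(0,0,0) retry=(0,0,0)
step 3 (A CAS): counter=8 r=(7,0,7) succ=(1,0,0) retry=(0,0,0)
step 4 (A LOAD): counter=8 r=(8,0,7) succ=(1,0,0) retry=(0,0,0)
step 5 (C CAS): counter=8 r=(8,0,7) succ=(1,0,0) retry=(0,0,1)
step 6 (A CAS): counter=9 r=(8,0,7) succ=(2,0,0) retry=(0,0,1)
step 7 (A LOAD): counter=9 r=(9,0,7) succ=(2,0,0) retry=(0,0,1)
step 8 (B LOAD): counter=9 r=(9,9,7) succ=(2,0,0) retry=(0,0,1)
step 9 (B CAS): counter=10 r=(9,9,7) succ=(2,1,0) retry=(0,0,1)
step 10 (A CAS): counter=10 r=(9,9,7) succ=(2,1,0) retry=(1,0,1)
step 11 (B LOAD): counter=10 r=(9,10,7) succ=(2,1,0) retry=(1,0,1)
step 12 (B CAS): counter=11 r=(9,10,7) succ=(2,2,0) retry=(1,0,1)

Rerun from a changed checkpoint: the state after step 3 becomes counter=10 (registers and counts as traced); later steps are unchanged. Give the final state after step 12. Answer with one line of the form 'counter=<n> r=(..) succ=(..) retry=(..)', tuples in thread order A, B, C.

counter=13 r=(11,12,7) succ=(2,2,0) retry=(1,0,1)

state after step 3 := counter=10 r=(7,0,7) succ=(1,0,0) retry=(0,0,0)
step 4 (A LOAD): counter=10 r=(10,0,7) succ=(1,0,0) retry=(0,0,0)
step 5 (C CAS): counter=10 r=(10,0,7) succ=(1,0,0) retry=(0,0,1)
step 6 (A CAS): counter=11 r=(10,0,7) succ=(2,0,0) retry=(0,0,1)
step 7 (A LOAD): counter=11 r=(11,0,7) succ=(2,0,0) retry=(0,0,1)
step 8 (B LOAD): counter=11 r=(11,11,7) succ=(2,0,0) retry=(0,0,1)
step 9 (B CAS): counter=12 r=(11,11,7) succ=(2,1,0) retry=(0,0,1)
step 10 (A CAS): counter=12 r=(11,11,7) succ=(2,1,0) retry=(1,0,1)
step 11 (B LOAD): counter=12 r=(11,12,7) succ=(2,1,0) retry=(1,0,1)
step 12 (B CAS): counter=13 r=(11,12,7) succ=(2,2,0) retry=(1,0,1)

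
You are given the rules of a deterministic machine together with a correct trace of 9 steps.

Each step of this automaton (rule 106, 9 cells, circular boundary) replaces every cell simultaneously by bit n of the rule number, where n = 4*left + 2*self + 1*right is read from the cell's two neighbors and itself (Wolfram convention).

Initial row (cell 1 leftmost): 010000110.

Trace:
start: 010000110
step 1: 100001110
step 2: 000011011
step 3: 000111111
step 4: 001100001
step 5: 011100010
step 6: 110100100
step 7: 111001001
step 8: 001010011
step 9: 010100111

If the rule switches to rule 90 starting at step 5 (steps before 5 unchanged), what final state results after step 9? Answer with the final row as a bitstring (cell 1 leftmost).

(re-executing steps 5..9 under rule 90; state before step 5: 001100001)
step 5: 111110010
step 6: 100011100
step 7: 010110111
step 8: 000110101
step 9: 101110000

101110000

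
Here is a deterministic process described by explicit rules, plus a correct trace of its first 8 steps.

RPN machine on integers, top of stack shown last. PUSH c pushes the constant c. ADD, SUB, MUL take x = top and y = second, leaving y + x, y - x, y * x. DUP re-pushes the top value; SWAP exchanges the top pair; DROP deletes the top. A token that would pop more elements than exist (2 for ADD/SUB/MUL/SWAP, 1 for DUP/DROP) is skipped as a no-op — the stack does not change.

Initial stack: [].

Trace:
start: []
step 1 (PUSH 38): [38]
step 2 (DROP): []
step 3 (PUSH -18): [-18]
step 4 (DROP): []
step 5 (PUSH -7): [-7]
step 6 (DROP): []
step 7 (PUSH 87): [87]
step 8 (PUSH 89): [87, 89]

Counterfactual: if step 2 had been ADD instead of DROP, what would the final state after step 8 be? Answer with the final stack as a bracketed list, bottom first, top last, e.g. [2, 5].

[38, 87, 89]

(re-executing from step 2 with the substitution; state before step 2: [38])
step 2 (ADD): [38]
step 3 (PUSH -18): [38, -18]
step 4 (DROP): [38]
step 5 (PUSH -7): [38, -7]
step 6 (DROP): [38]
step 7 (PUSH 87): [38, 87]
step 8 (PUSH 89): [38, 87, 89]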